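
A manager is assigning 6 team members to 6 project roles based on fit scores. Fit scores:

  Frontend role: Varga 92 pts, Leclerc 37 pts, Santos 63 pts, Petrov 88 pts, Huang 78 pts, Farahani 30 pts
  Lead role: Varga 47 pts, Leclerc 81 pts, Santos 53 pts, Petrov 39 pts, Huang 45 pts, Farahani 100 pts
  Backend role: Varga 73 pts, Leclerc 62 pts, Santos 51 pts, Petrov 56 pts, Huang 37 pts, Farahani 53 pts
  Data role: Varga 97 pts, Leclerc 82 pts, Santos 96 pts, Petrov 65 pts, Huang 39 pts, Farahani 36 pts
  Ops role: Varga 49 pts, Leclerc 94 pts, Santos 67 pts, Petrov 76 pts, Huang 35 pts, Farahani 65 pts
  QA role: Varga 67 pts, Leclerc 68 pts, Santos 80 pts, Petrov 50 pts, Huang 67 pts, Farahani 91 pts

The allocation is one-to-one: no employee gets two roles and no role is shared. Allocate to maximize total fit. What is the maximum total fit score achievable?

This is a one-to-one assignment (maximum-weight bipartite matching).
Optimal: Varga→Backend role (73 pts), Leclerc→Ops role (94 pts), Santos→Data role (96 pts), Petrov→Frontend role (88 pts), Huang→QA role (67 pts), Farahani→Lead role (100 pts) — total 73+94+96+88+67+100 = 518 pts.
Row-greedy (each employee in turn takes its best remaining role) gives 457 pts, worse by 61.
Next-best assignment: Varga→Frontend role, Leclerc→Ops role, Santos→Data role, Petrov→Backend role, Huang→QA role, Farahani→Lead role = 505 pts.
No other one-to-one assignment exceeds 518 pts.

Max total: 518 pts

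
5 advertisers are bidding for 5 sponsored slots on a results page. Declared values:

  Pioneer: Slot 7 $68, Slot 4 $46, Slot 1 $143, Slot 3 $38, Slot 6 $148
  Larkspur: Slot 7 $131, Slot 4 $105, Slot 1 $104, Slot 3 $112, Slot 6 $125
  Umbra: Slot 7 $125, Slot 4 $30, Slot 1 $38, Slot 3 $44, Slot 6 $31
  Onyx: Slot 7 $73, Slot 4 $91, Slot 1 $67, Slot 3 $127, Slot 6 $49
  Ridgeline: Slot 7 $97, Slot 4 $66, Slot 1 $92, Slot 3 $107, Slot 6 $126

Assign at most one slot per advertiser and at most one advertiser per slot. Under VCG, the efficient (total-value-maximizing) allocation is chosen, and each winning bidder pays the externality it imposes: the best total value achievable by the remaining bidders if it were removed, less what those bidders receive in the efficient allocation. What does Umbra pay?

Efficient allocation: Pioneer→Slot 1 ($143), Larkspur→Slot 4 ($105), Umbra→Slot 7 ($125), Onyx→Slot 3 ($127), Ridgeline→Slot 6 ($126); total welfare W = $626.
Umbra receives Slot 7 at value $125, so the others get W − 125 = $501.
Without Umbra: best allocation of the remaining 4 bidders over all 5 slots is Pioneer→Slot 1 ($143), Larkspur→Slot 7 ($131), Onyx→Slot 3 ($127), Ridgeline→Slot 6 ($126), total $527.
VCG payment = (others' best without Umbra) − (others' welfare with Umbra) = 527 − 501 = $26.

Umbra pays $26.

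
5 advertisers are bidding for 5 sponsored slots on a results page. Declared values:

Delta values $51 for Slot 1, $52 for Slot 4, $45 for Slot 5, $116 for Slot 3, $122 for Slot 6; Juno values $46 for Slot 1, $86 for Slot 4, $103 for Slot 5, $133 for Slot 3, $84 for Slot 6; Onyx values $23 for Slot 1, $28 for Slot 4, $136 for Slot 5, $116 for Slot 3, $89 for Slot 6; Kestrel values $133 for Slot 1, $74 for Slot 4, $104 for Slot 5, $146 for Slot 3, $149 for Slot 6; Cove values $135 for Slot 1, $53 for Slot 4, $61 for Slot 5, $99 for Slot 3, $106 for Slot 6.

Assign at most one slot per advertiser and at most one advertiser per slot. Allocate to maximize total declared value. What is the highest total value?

This is a one-to-one assignment (maximum-weight bipartite matching).
Optimal: Delta→Slot 6 ($122), Juno→Slot 4 ($86), Onyx→Slot 5 ($136), Kestrel→Slot 3 ($146), Cove→Slot 1 ($135) — total 122+86+136+146+135 = $625.
Max-entry greedy (repeatedly take the single best remaining cell) gives $605, worse by 20.

Max total: $625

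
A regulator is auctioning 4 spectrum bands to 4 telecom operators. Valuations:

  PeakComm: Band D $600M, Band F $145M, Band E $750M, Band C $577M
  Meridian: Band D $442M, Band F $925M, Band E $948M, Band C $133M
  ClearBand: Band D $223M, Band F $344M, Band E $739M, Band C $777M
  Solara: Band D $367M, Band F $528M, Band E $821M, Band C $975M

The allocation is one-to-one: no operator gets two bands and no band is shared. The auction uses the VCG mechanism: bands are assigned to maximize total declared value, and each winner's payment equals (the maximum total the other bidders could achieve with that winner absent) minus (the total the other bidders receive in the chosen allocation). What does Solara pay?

Solara pays $188M.

Efficient allocation: PeakComm→Band D ($600M), Meridian→Band F ($925M), ClearBand→Band E ($739M), Solara→Band C ($975M); total welfare W = $3239M.
Solara receives Band C at value $975M, so the others get W − 975 = $2264M.
Without Solara: best allocation of the remaining 3 bidders over all 4 bands is PeakComm→Band E ($750M), Meridian→Band F ($925M), ClearBand→Band C ($777M), total $2452M.
VCG payment = (others' best without Solara) − (others' welfare with Solara) = 2452 − 2264 = $188M.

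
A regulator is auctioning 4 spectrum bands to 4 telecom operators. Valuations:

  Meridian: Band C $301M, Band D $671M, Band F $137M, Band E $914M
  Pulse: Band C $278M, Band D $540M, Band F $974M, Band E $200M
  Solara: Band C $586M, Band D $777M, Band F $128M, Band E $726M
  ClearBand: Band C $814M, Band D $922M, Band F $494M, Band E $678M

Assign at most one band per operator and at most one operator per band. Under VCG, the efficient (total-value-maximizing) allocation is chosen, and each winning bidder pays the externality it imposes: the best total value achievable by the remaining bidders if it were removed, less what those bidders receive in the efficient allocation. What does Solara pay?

Solara pays $108M.

Efficient allocation: Meridian→Band E ($914M), Pulse→Band F ($974M), Solara→Band D ($777M), ClearBand→Band C ($814M); total welfare W = $3479M.
Solara receives Band D at value $777M, so the others get W − 777 = $2702M.
Without Solara: best allocation of the remaining 3 bidders over all 4 bands is Meridian→Band E ($914M), Pulse→Band F ($974M), ClearBand→Band D ($922M), total $2810M.
VCG payment = (others' best without Solara) − (others' welfare with Solara) = 2810 − 2702 = $108M.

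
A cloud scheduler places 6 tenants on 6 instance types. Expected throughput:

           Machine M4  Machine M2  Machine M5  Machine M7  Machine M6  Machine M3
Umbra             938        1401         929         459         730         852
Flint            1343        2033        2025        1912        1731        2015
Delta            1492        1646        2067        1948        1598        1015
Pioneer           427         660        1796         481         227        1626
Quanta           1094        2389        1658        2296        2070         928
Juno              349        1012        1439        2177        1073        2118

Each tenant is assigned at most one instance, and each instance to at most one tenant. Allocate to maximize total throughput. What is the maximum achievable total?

Optimal: Umbra→Machine M2 (1401 ops/s), Flint→Machine M3 (2015 ops/s), Delta→Machine M4 (1492 ops/s), Pioneer→Machine M5 (1796 ops/s), Quanta→Machine M6 (2070 ops/s), Juno→Machine M7 (2177 ops/s) — total 1401+2015+1492+1796+2070+2177 = 10951 ops/s.
Row-greedy (each tenant in turn takes its best remaining instance) gives 9419 ops/s, worse by 1532.

Max total: 10951 ops/s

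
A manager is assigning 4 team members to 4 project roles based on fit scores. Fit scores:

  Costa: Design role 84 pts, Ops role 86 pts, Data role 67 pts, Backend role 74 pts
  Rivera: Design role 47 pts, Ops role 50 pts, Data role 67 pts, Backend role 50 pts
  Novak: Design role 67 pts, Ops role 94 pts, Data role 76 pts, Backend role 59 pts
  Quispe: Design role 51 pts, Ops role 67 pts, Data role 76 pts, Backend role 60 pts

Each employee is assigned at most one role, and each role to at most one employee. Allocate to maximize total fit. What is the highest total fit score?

Optimal: Costa→Design role (84 pts), Rivera→Data role (67 pts), Novak→Ops role (94 pts), Quispe→Backend role (60 pts) — total 84+67+94+60 = 305 pts.
Row-greedy (each employee in turn takes its best remaining role) gives 280 pts, worse by 25.

Maximum total: 305 pts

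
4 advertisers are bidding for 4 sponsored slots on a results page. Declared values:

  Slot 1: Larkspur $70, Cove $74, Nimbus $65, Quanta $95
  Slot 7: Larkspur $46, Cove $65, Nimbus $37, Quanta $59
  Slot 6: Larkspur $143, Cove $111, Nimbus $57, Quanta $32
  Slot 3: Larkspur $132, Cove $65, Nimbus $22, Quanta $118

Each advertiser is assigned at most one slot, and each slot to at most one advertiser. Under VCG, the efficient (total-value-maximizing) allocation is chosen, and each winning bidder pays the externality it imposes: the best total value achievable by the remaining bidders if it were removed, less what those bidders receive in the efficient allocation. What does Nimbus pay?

Efficient allocation: Larkspur→Slot 6 ($143), Cove→Slot 7 ($65), Nimbus→Slot 1 ($65), Quanta→Slot 3 ($118); total welfare W = $391.
Nimbus receives Slot 1 at value $65, so the others get W − 65 = $326.
Without Nimbus: best allocation of the remaining 3 bidders over all 4 slots is Larkspur→Slot 3 ($132), Cove→Slot 6 ($111), Quanta→Slot 1 ($95), total $338.
VCG payment = (others' best without Nimbus) − (others' welfare with Nimbus) = 338 − 326 = $12.

Nimbus pays $12.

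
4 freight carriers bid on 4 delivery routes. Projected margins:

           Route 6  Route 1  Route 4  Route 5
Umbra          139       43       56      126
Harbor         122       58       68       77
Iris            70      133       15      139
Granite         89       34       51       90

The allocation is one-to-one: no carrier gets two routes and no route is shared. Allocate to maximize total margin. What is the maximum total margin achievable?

This is the linear assignment problem.
Optimal: Umbra→Route 5 ($126k), Harbor→Route 6 ($122k), Iris→Route 1 ($133k), Granite→Route 4 ($51k) — total 126+122+133+51 = $432k.
Max-entry greedy (repeatedly take the single best remaining cell) gives $380k, worse by 52.
Next-best assignment: Umbra→Route 6, Harbor→Route 4, Iris→Route 1, Granite→Route 5 = $430k.

Max total: $432k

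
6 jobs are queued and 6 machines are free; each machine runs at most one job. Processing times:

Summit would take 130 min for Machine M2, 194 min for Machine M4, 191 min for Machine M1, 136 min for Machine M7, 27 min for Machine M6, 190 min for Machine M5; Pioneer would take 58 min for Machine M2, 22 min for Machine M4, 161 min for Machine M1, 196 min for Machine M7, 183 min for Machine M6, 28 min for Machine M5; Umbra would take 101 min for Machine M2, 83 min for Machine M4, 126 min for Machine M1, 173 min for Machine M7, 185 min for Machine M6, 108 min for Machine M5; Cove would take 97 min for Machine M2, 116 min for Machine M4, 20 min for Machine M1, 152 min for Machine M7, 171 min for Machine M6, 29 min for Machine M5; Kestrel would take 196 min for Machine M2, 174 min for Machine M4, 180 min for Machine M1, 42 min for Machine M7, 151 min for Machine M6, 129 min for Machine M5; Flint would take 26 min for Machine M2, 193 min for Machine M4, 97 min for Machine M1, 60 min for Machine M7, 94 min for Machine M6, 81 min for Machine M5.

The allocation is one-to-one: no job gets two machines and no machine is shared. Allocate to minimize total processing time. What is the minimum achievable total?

Minimum total: 226 min

This is the linear assignment problem.
Optimal: Summit→Machine M6 (27 min), Pioneer→Machine M5 (28 min), Umbra→Machine M4 (83 min), Cove→Machine M1 (20 min), Kestrel→Machine M7 (42 min), Flint→Machine M2 (26 min) — total 27+28+83+20+42+26 = 226 min.
Column-greedy (each machine in turn goes to its cheapest remaining job) gives 245 min, worse by 19.
Swapping Summit↔Cove (Summit→Machine M1 191 min, Cove→Machine M6 171 min) adds 315.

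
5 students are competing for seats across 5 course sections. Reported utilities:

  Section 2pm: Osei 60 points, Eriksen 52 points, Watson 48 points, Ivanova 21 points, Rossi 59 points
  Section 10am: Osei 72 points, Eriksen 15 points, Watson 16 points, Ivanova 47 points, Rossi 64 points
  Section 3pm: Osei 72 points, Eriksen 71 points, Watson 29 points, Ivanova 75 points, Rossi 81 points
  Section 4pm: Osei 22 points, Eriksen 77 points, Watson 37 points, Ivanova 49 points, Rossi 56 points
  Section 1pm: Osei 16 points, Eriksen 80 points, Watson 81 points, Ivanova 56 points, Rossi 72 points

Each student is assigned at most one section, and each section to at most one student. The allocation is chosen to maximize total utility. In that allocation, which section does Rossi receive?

Rossi receives Section 2pm.

Treat this as an assignment problem: match each student to one section.
Optimal: Osei→Section 10am (72 points), Eriksen→Section 4pm (77 points), Watson→Section 1pm (81 points), Ivanova→Section 3pm (75 points), Rossi→Section 2pm (59 points) — total 72+77+81+75+59 = 364 points.
Column-greedy (each section in turn goes to its best remaining student) gives 357 points, worse by 7.
Next-best assignment: Osei→Section 2pm, Eriksen→Section 4pm, Watson→Section 1pm, Ivanova→Section 3pm, Rossi→Section 10am = 357 points.
Every other assignment is strictly worse.
Rossi's own top section is Section 3pm (81 points), but forcing Rossi→Section 3pm and reassigning the rest optimally gives only 346 points — worse by 18.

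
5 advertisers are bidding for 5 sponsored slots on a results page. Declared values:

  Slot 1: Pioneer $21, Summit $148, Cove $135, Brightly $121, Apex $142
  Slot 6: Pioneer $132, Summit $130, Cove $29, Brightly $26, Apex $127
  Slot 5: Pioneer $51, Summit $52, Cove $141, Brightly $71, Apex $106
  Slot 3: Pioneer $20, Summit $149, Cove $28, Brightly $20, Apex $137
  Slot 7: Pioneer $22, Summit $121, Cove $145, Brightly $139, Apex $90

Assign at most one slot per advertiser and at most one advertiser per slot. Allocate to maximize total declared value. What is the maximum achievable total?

This is a one-to-one assignment (maximum-weight bipartite matching).
Optimal: Pioneer→Slot 6 ($132), Summit→Slot 3 ($149), Cove→Slot 5 ($141), Brightly→Slot 7 ($139), Apex→Slot 1 ($142) — total 132+149+141+139+142 = $703.
Next-best assignment: Pioneer→Slot 6, Summit→Slot 1, Cove→Slot 5, Brightly→Slot 7, Apex→Slot 3 = $697.
Swapping Apex↔Brightly (Apex→Slot 7 $90, Brightly→Slot 1 $121) loses 70.
No other one-to-one assignment exceeds $703.

Max total: $703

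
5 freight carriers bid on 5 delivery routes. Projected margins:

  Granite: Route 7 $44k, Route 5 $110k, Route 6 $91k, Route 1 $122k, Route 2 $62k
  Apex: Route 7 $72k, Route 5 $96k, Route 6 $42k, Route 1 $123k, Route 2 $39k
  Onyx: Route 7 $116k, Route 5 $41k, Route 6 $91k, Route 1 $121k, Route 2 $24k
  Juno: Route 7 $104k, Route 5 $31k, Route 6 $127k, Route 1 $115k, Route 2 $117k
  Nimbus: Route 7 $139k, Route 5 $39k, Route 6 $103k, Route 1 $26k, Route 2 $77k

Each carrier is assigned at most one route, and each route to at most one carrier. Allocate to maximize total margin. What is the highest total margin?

Optimal: Granite→Route 5 ($110k), Apex→Route 1 ($123k), Onyx→Route 6 ($91k), Juno→Route 2 ($117k), Nimbus→Route 7 ($139k) — total 110+123+91+117+139 = $580k.
Row-greedy (each carrier in turn takes its best remaining route) gives $538k, worse by 42.
Next-best assignment: Granite→Route 5, Apex→Route 1, Onyx→Route 7, Juno→Route 2, Nimbus→Route 6 = $569k.

Maximum total: $580k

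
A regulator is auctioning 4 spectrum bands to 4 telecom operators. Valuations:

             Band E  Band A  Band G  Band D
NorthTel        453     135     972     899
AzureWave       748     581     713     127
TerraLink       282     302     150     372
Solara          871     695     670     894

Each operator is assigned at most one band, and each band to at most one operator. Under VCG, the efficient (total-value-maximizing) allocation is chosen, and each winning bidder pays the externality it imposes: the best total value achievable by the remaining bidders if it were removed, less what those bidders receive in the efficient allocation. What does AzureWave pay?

AzureWave pays $47M.

Efficient allocation: NorthTel→Band G ($972M), AzureWave→Band E ($748M), TerraLink→Band A ($302M), Solara→Band D ($894M); total welfare W = $2916M.
AzureWave receives Band E at value $748M, so the others get W − 748 = $2168M.
Without AzureWave: best allocation of the remaining 3 bidders over all 4 bands is NorthTel→Band G ($972M), TerraLink→Band D ($372M), Solara→Band E ($871M), total $2215M.
VCG payment = (others' best without AzureWave) − (others' welfare with AzureWave) = 2215 − 2168 = $47M.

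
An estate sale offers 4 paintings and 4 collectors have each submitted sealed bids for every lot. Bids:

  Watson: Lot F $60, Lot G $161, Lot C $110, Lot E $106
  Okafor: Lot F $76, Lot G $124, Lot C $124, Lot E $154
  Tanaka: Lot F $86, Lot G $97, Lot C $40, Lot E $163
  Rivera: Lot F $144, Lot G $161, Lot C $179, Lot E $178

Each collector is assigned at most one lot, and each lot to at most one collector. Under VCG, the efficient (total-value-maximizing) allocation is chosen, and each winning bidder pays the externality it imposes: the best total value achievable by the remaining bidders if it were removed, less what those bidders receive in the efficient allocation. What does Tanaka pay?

Tanaka pays $65.

Efficient allocation: Watson→Lot G ($161), Okafor→Lot C ($124), Tanaka→Lot E ($163), Rivera→Lot F ($144); total welfare W = $592.
Tanaka receives Lot E at value $163, so the others get W − 163 = $429.
Without Tanaka: best allocation of the remaining 3 bidders over all 4 lots is Watson→Lot G ($161), Okafor→Lot E ($154), Rivera→Lot C ($179), total $494.
VCG payment = (others' best without Tanaka) − (others' welfare with Tanaka) = 494 − 429 = $65.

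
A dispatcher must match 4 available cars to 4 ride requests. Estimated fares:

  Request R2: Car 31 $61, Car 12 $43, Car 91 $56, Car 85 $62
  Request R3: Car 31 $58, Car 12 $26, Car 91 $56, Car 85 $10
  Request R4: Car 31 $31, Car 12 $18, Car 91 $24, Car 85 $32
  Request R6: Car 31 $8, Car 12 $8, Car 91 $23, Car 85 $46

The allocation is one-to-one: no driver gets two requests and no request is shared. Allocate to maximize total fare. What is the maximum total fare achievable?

Max total: $181

This is the linear assignment problem.
Optimal: Car 31→Request R2 ($61), Car 12→Request R4 ($18), Car 91→Request R3 ($56), Car 85→Request R6 ($46) — total 61+18+56+46 = $181.
Every other assignment is strictly worse.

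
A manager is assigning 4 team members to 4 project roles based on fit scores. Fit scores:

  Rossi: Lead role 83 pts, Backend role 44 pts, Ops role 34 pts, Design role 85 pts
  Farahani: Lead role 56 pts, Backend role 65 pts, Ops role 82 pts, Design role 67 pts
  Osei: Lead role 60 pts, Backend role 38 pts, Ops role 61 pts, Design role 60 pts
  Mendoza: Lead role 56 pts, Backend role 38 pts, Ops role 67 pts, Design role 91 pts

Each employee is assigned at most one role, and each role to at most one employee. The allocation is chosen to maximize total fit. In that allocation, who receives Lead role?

Rossi receives Lead role.

Optimal: Rossi→Lead role (83 pts), Farahani→Backend role (65 pts), Osei→Ops role (61 pts), Mendoza→Design role (91 pts) — total 83+65+61+91 = 300 pts.
Max-entry greedy (repeatedly take the single best remaining cell) gives 294 pts, worse by 6.
Next-best assignment: Rossi→Lead role, Farahani→Ops role, Osei→Backend role, Mendoza→Design role = 294 pts.
Rossi's own top role is Design role (85 pts), but forcing Rossi→Design role and reassigning the rest optimally gives only 277 pts — worse by 23.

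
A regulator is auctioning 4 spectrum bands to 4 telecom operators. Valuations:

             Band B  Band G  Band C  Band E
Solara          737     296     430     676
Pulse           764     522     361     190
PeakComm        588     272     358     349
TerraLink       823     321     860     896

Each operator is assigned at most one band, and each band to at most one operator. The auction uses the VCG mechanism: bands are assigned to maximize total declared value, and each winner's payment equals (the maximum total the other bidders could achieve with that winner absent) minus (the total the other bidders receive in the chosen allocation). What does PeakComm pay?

PeakComm pays $242M.

Efficient allocation: Solara→Band E ($676M), Pulse→Band G ($522M), PeakComm→Band B ($588M), TerraLink→Band C ($860M); total welfare W = $2646M.
PeakComm receives Band B at value $588M, so the others get W − 588 = $2058M.
Without PeakComm: best allocation of the remaining 3 bidders over all 4 bands is Solara→Band E ($676M), Pulse→Band B ($764M), TerraLink→Band C ($860M), total $2300M.
VCG payment = (others' best without PeakComm) − (others' welfare with PeakComm) = 2300 − 2058 = $242M.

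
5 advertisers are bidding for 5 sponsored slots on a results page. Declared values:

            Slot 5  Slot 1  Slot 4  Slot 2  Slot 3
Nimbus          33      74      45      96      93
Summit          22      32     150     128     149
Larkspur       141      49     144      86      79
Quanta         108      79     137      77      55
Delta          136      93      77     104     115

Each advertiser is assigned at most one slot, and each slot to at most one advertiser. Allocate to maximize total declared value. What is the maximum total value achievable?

Max total: $616

Treat this as an assignment problem: match each advertiser to one slot.
Optimal: Nimbus→Slot 2 ($96), Summit→Slot 3 ($149), Larkspur→Slot 5 ($141), Quanta→Slot 4 ($137), Delta→Slot 1 ($93) — total 96+149+141+137+93 = $616.
Row-greedy (each advertiser in turn takes its best remaining slot) gives $581, worse by 35.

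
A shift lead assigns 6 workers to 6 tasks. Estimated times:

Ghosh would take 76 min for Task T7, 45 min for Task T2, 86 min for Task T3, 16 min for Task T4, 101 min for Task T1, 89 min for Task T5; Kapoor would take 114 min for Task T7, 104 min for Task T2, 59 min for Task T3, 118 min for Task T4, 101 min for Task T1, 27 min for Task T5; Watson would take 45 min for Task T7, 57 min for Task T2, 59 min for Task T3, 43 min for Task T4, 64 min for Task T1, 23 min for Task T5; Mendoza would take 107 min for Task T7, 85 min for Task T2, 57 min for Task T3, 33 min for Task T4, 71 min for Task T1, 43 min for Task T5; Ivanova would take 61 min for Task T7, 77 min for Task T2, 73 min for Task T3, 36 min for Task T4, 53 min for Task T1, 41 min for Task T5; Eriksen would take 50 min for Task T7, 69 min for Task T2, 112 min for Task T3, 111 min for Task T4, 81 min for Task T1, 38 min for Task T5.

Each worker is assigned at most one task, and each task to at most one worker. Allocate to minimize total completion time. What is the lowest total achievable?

Optimal: Ghosh→Task T4 (16 min), Kapoor→Task T5 (27 min), Watson→Task T2 (57 min), Mendoza→Task T3 (57 min), Ivanova→Task T1 (53 min), Eriksen→Task T7 (50 min) — total 16+27+57+57+53+50 = 260 min.
Column-greedy (each task in turn goes to its cheapest remaining worker) gives 291 min, worse by 31.
Next-best assignment: Ghosh→Task T2, Kapoor→Task T3, Watson→Task T5, Mendoza→Task T4, Ivanova→Task T1, Eriksen→Task T7 = 263 min.
Every other assignment is strictly worse.

Minimum total: 260 min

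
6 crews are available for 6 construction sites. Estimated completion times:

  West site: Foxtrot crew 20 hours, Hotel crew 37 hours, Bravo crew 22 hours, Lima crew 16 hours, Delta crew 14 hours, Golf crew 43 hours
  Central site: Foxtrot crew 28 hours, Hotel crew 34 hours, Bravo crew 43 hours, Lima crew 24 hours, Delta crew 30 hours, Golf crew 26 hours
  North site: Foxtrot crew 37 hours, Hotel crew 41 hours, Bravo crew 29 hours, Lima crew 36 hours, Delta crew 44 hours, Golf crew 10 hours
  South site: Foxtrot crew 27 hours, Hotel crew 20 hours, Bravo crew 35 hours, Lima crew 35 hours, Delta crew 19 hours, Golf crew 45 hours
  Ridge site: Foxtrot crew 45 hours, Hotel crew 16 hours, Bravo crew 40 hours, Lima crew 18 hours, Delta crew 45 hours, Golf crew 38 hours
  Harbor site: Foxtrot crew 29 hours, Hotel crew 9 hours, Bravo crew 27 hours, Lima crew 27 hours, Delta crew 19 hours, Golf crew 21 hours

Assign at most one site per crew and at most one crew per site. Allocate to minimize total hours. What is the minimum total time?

Treat this as an assignment problem: match each crew to one site.
Optimal: Foxtrot crew→Central site (28 hours), Hotel crew→Harbor site (9 hours), Bravo crew→West site (22 hours), Lima crew→Ridge site (18 hours), Delta crew→South site (19 hours), Golf crew→North site (10 hours) — total 28+9+22+18+19+10 = 106 hours.
Column-greedy (each site in turn goes to its cheapest remaining crew) gives 137 hours, worse by 31.
Next-best assignment: Foxtrot crew→Central site, Hotel crew→Harbor site, Bravo crew→South site, Lima crew→Ridge site, Delta crew→West site, Golf crew→North site = 114 hours.
Swapping Delta crew↔Golf crew (Delta crew→North site 44 hours, Golf crew→South site 45 hours) adds 60.
Every other assignment is strictly worse.

Min total: 106 hours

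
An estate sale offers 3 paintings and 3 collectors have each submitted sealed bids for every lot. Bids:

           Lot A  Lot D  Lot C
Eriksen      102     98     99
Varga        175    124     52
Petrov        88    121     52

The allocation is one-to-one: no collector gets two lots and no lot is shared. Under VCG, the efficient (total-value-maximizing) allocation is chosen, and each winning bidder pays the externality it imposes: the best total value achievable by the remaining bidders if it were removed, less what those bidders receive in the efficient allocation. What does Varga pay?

Varga pays $3.

Efficient allocation: Eriksen→Lot C ($99), Varga→Lot A ($175), Petrov→Lot D ($121); total welfare W = $395.
Varga receives Lot A at value $175, so the others get W − 175 = $220.
Without Varga: best allocation of the remaining 2 bidders over all 3 lots is Eriksen→Lot A ($102), Petrov→Lot D ($121), total $223.
VCG payment = (others' best without Varga) − (others' welfare with Varga) = 223 − 220 = $3.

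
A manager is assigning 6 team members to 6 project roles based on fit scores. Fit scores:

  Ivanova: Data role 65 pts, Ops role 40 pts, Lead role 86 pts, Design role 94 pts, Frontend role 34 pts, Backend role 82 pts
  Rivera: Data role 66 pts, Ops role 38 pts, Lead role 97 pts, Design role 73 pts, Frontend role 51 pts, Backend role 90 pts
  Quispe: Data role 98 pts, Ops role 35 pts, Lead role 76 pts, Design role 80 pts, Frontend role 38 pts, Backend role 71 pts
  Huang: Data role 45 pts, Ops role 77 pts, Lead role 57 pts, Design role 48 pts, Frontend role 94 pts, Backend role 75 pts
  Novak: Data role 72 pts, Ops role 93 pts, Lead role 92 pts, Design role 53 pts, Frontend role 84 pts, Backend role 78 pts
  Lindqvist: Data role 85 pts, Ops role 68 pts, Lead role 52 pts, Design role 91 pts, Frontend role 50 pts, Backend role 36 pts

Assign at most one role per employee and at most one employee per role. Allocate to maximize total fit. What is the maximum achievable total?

This is a one-to-one assignment (maximum-weight bipartite matching).
Optimal: Ivanova→Backend role (82 pts), Rivera→Lead role (97 pts), Quispe→Data role (98 pts), Huang→Frontend role (94 pts), Novak→Ops role (93 pts), Lindqvist→Design role (91 pts) — total 82+97+98+94+93+91 = 555 pts.
Column-greedy (each role in turn goes to its best remaining employee) gives 512 pts, worse by 43.
Swapping Ivanova↔Lindqvist (Ivanova→Design role 94 pts, Lindqvist→Backend role 36 pts) loses 43.

Maximum total: 555 pts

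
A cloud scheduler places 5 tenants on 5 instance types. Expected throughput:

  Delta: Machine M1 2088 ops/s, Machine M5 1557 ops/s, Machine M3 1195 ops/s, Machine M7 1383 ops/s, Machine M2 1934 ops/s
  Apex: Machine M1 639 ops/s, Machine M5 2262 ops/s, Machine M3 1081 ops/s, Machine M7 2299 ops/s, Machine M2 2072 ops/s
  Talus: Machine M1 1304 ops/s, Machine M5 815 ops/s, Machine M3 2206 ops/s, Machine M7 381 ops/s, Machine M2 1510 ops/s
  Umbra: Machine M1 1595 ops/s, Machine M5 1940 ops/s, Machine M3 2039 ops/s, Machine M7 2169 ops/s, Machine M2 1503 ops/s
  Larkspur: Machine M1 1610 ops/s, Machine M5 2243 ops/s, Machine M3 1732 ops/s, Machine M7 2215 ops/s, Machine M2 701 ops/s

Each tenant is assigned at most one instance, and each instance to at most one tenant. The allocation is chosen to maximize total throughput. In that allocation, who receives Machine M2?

Apex receives Machine M2.

Optimal: Delta→Machine M1 (2088 ops/s), Apex→Machine M2 (2072 ops/s), Talus→Machine M3 (2206 ops/s), Umbra→Machine M7 (2169 ops/s), Larkspur→Machine M5 (2243 ops/s) — total 2088+2072+2206+2169+2243 = 10778 ops/s.
Max-entry greedy (repeatedly take the single best remaining cell) gives 10339 ops/s, worse by 439.
Swapping Larkspur↔Umbra (Larkspur→Machine M7 2215 ops/s, Umbra→Machine M5 1940 ops/s) loses 257.
Apex's own top instance is Machine M7 (2299 ops/s), but forcing Apex→Machine M7 and reassigning the rest optimally gives only 10339 ops/s — worse by 439.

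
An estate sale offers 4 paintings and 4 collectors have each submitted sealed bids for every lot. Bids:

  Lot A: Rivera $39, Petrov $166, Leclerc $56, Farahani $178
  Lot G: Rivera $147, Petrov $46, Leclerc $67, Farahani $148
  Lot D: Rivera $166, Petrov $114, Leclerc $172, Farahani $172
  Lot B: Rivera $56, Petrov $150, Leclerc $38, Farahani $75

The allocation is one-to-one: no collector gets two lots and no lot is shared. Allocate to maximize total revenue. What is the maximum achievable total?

Max total: $647

Optimal: Rivera→Lot G ($147), Petrov→Lot B ($150), Leclerc→Lot D ($172), Farahani→Lot A ($178) — total 147+150+172+178 = $647.
Next-best assignment: Rivera→Lot D, Petrov→Lot B, Leclerc→Lot G, Farahani→Lot A = $561.
Swapping Farahani↔Rivera (Farahani→Lot G $148, Rivera→Lot A $39) loses 138.
No other one-to-one assignment exceeds $647.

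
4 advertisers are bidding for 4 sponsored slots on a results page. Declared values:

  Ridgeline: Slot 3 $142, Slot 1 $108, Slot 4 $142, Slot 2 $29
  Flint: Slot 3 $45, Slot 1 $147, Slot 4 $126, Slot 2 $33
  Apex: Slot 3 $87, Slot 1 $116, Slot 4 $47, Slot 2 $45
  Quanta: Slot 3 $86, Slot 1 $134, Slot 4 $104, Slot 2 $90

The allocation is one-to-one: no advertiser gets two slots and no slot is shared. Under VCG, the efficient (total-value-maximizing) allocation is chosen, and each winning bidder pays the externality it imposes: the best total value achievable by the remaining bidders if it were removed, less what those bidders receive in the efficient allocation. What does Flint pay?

Efficient allocation: Ridgeline→Slot 3 ($142), Flint→Slot 4 ($126), Apex→Slot 1 ($116), Quanta→Slot 2 ($90); total welfare W = $474.
Flint receives Slot 4 at value $126, so the others get W − 126 = $348.
Without Flint: best allocation of the remaining 3 bidders over all 4 slots is Ridgeline→Slot 4 ($142), Apex→Slot 3 ($87), Quanta→Slot 1 ($134), total $363.
VCG payment = (others' best without Flint) − (others' welfare with Flint) = 363 − 348 = $15.

Flint pays $15.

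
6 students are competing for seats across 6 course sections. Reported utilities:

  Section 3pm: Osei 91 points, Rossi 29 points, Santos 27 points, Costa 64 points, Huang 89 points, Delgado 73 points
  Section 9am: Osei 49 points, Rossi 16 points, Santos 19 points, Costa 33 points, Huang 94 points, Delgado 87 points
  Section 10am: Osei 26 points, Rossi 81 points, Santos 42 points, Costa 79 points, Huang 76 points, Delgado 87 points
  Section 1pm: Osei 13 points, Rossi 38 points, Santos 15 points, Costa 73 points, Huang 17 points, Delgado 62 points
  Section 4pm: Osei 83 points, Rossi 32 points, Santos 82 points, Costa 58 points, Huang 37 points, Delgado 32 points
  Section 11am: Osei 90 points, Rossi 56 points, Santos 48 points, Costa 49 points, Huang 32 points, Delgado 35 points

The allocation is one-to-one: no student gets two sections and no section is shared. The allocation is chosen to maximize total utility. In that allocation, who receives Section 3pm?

Treat this as an assignment problem: match each student to one section.
Optimal: Osei→Section 11am (90 points), Rossi→Section 10am (81 points), Santos→Section 4pm (82 points), Costa→Section 1pm (73 points), Huang→Section 3pm (89 points), Delgado→Section 9am (87 points) — total 90+81+82+73+89+87 = 502 points.
Row-greedy (each student in turn takes its best remaining section) gives 456 points, worse by 46.
Every other assignment is strictly worse.
Huang's own top section is Section 9am (94 points), but forcing Huang→Section 9am and reassigning the rest optimally gives only 493 points — worse by 9.

Huang receives Section 3pm.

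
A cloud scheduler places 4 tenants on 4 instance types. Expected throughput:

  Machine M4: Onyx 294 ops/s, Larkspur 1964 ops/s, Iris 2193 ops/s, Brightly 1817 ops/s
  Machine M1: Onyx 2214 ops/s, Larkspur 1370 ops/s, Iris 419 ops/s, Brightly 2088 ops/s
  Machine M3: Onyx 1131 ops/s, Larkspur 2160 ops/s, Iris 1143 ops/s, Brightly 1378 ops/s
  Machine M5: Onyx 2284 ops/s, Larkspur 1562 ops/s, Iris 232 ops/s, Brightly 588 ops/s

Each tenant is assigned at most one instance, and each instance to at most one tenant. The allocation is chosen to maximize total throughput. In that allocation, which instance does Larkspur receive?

Optimal: Onyx→Machine M5 (2284 ops/s), Larkspur→Machine M3 (2160 ops/s), Iris→Machine M4 (2193 ops/s), Brightly→Machine M1 (2088 ops/s) — total 2284+2160+2193+2088 = 8725 ops/s.
Column-greedy (each instance in turn goes to its best remaining tenant) gives 7155 ops/s, worse by 1570.
Next-best assignment: Onyx→Machine M5, Larkspur→Machine M4, Iris→Machine M3, Brightly→Machine M1 = 7479 ops/s.
Checked against all permutations: 8725 ops/s is optimal.

Larkspur receives Machine M3.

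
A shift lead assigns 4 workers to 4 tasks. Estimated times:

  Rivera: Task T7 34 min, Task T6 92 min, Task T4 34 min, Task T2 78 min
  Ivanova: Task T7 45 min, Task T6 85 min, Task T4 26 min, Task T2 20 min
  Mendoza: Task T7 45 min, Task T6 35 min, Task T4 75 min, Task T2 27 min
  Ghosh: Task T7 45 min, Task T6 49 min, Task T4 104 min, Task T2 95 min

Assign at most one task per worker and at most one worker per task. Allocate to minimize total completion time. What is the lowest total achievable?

Min total: 134 min

Optimal: Rivera→Task T4 (34 min), Ivanova→Task T2 (20 min), Mendoza→Task T6 (35 min), Ghosh→Task T7 (45 min) — total 34+20+35+45 = 134 min.
Swapping Rivera↔Ivanova (Rivera→Task T2 78 min, Ivanova→Task T4 26 min) adds 50.
No other one-to-one assignment undercuts 134 min.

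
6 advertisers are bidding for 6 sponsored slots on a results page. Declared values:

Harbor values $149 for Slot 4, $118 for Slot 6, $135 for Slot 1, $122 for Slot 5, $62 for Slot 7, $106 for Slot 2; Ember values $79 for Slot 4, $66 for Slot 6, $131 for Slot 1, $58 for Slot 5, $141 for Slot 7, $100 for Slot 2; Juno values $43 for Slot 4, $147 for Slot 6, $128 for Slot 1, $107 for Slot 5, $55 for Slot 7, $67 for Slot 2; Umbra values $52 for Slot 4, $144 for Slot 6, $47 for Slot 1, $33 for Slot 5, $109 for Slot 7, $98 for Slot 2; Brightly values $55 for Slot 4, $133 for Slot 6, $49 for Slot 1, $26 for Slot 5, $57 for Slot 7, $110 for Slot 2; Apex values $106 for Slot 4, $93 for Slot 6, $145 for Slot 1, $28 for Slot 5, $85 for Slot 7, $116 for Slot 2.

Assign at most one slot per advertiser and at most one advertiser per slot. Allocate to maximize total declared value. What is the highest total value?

Maximum total: $796

Optimal: Harbor→Slot 4 ($149), Ember→Slot 7 ($141), Juno→Slot 5 ($107), Umbra→Slot 6 ($144), Brightly→Slot 2 ($110), Apex→Slot 1 ($145) — total 149+141+107+144+110+145 = $796.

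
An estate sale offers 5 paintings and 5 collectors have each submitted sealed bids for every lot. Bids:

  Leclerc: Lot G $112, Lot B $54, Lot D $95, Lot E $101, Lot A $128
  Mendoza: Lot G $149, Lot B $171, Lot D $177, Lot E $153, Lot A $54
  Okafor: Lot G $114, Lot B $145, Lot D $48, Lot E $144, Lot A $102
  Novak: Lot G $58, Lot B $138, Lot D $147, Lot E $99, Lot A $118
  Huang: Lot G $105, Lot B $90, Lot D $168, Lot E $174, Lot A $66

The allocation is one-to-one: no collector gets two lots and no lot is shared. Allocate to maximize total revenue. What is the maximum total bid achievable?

Maximum total: $743

Treat this as an assignment problem: match each collector to one lot.
Optimal: Leclerc→Lot A ($128), Mendoza→Lot G ($149), Okafor→Lot B ($145), Novak→Lot D ($147), Huang→Lot E ($174) — total 128+149+145+147+174 = $743.
Max-entry greedy (repeatedly take the single best remaining cell) gives $682, worse by 61.
Swapping Huang↔Leclerc (Huang→Lot A $66, Leclerc→Lot E $101) loses 135.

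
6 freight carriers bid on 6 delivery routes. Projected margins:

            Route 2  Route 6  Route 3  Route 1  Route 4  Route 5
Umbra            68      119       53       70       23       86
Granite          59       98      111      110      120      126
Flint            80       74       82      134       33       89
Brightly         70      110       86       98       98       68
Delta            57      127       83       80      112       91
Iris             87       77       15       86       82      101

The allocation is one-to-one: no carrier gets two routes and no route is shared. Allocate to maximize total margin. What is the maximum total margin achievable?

Max total: $664k

Optimal: Umbra→Route 6 ($119k), Granite→Route 5 ($126k), Flint→Route 1 ($134k), Brightly→Route 3 ($86k), Delta→Route 4 ($112k), Iris→Route 2 ($87k) — total 119+126+134+86+112+87 = $664k.
Max-entry greedy (repeatedly take the single best remaining cell) gives $625k, worse by 39.
No other one-to-one assignment exceeds $664k.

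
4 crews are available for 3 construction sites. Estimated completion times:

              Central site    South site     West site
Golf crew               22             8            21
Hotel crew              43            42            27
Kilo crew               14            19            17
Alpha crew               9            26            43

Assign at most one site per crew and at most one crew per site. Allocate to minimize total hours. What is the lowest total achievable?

Optimal: Alpha crew→Central site (9 hours), Golf crew→South site (8 hours), Kilo crew→West site (17 hours) — total 9+8+17 = 34 hours.
Row-greedy (each crew in turn takes its cheapest remaining site) gives 49 hours, worse by 15.
No other one-to-one assignment undercuts 34 hours.

Min total: 34 hours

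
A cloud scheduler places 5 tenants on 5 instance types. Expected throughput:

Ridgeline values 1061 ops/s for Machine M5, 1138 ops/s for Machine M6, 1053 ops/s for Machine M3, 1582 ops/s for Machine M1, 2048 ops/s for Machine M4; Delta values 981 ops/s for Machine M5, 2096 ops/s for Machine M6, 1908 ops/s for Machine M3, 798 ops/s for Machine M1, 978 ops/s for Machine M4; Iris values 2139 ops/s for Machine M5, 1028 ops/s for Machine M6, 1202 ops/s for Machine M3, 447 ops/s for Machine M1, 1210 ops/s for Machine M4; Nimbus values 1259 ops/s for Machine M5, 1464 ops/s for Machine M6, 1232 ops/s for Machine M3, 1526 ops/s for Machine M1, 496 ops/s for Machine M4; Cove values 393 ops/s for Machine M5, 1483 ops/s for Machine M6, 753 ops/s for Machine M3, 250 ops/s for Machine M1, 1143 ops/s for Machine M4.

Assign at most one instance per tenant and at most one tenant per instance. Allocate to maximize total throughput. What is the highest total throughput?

Maximum total: 9104 ops/s

This is the linear assignment problem.
Optimal: Ridgeline→Machine M4 (2048 ops/s), Delta→Machine M3 (1908 ops/s), Iris→Machine M5 (2139 ops/s), Nimbus→Machine M1 (1526 ops/s), Cove→Machine M6 (1483 ops/s) — total 2048+1908+2139+1526+1483 = 9104 ops/s.
Column-greedy (each instance in turn goes to its best remaining tenant) gives 8192 ops/s, worse by 912.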